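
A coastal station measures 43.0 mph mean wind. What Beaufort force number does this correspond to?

Beaufort force 8

43.0 mph = 19.2 m/s, which is Beaufort 8 (gale, 17.2–20.7 m/s).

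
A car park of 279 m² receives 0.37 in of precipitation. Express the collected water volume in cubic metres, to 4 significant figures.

Depth: 0.37 in × 25.4 = 9.398 mm.
1 mm over 1 m² is 1 L, so volume = 9.398 × 279 = 2622.042 L = 2.622 m³.

2.622 cubic metres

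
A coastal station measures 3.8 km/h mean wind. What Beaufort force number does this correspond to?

Beaufort force 1

3.8 km/h = 1.1 m/s, which is Beaufort 1 (light air, 0.3–1.5 m/s).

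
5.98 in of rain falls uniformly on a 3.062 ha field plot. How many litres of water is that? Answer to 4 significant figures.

4651000 litres

Depth: 5.98 in × 25.4 = 151.892 mm.
Area: 3.062 ha = 30620 m².
1 mm over 1 m² is 1 L, so volume = 151.892 × 30620 = 4650933 L ≈ 4651000 L.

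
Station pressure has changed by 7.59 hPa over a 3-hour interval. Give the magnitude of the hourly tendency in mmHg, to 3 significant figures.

1.90 mmHg per hour

7.59 hPa / 3 h × 0.750062 mmHg/hPa = 1.90 mmHg/h.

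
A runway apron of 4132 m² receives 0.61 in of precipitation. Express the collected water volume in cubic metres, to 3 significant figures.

Depth: 0.61 in × 25.4 = 15.494 mm.
1 mm over 1 m² is 1 L, so volume = 15.494 × 4132 = 64021.208 L = 64.0 m³.

64.0 cubic metres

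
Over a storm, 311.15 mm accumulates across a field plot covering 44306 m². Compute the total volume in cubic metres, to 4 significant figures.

1 mm over 1 m² is 1 L, so volume = 311.15 × 44306 = 13785812 L = 13790 m³.

13790 cubic metres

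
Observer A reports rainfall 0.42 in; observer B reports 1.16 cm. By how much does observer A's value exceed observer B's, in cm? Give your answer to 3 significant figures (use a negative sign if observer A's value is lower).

-0.0932 cm

observer A: 0.42 in = 1.066800 cm.
Difference: 1.066800 − 1.160000 = -0.0932 cm.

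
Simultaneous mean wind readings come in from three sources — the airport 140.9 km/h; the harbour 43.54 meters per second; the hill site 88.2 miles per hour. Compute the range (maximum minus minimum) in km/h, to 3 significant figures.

15.8 km/h

the harbour: 43.54 m/s = 156.744 km/h.
the hill site: 88.2 mph = 141.944 km/h.
Spread: 156.744 − 140.900 = 15.8 km/h.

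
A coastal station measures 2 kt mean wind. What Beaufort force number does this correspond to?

2 kt lies in the Beaufort 1 band (light air, 1–3 kt).

Beaufort force 1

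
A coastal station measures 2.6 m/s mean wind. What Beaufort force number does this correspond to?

Beaufort force 2

2.6 m/s lies in the Beaufort 2 band (light breeze, 1.6–3.3 m/s).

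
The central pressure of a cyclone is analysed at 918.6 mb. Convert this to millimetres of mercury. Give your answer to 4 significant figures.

1 mb = 0.750062 mmHg, so 918.6 × 0.750062 = 689.0 mmHg.

689.0 mmHg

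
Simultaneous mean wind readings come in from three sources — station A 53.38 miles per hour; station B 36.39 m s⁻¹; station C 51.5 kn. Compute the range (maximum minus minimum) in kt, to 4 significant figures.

24.35 kt

station A: 53.38 mph = 46.3860 kt.
station B: 36.39 m/s = 70.7365 kt.
Spread: 70.7365 − 46.3860 = 24.35 kt.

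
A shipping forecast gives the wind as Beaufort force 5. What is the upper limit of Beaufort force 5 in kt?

21 kt

Beaufort 5 (fresh breeze) spans 17–21 knots.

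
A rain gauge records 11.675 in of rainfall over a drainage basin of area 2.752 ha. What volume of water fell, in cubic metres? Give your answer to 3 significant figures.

8160 cubic metres

Depth: 11.675 in × 25.4 = 296.545 mm.
Area: 2.752 ha = 27520 m².
1 mm over 1 m² is 1 L, so volume = 296.545 × 27520 = 8160918.4 L = 8160 m³.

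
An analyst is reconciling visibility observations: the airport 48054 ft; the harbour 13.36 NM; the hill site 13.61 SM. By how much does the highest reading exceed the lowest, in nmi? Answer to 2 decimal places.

the airport: 48054 ft = 7.9087 nmi.
the hill site: 13.61 SM = 11.8268 nmi.
Spread: 13.3600 − 7.9087 = 5.45 nmi.

5.45 nmi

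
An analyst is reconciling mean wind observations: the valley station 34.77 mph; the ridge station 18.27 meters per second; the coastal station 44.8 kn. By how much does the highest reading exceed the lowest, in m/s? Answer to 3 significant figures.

the valley station: 34.77 mph = 15.5436 m/s.
the coastal station: 44.8 kt = 23.0471 m/s.
Spread: 23.0471 − 15.5436 = 7.50 m/s.

7.50 m/s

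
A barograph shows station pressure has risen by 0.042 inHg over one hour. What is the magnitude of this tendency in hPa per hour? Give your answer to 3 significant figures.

0.042 inHg / 1 h × 33.8639 hPa/inHg = 1.42 hPa/h.

1.42 hPa per hour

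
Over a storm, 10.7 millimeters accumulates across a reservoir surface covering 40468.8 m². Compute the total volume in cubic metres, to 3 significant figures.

1 mm over 1 m² is 1 L, so volume = 10.7 × 40468.8 = 433016.16 L = 433 m³.

433 cubic metres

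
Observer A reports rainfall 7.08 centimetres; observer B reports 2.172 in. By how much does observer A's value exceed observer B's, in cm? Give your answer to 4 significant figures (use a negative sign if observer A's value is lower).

1.563 cm

observer B: 2.172 in = 5.51688 cm.
Difference: 7.08000 − 5.51688 = 1.563 cm.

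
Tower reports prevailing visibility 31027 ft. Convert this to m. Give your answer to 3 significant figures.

9460 m

1 ft = 0.3048 m, so 31027 × 0.3048 = 9460 m.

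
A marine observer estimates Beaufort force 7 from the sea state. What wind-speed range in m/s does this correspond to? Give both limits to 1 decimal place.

13.9 to 17.1 m/s

Beaufort 7 (near gale) spans 13.9–17.1 m/s.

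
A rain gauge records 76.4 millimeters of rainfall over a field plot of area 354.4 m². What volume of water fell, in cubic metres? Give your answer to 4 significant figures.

27.08 cubic metres

1 mm over 1 m² is 1 L, so volume = 76.4 × 354.4 = 27076.16 L = 27.08 m³.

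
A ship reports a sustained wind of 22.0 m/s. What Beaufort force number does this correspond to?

Beaufort force 9

22.0 m/s lies in the Beaufort 9 band (strong gale, 20.8–24.4 m/s).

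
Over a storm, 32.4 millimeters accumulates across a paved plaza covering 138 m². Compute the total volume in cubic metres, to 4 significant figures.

4.471 cubic metres

1 mm over 1 m² is 1 L, so volume = 32.4 × 138 = 4471.2 L = 4.471 m³.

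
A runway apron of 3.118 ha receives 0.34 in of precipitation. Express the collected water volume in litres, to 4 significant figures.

269300 litres

Depth: 0.34 in × 25.4 = 8.636 mm.
Area: 3.118 ha = 31180 m².
1 mm over 1 m² is 1 L, so volume = 8.636 × 31180 = 269270.48 L ≈ 269300 L.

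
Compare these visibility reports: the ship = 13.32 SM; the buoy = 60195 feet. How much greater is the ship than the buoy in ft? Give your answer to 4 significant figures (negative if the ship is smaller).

10130 ft

the ship: 13.32 SM = 70329.60 ft.
Difference: 70329.60 − 60195.00 = 10130 ft.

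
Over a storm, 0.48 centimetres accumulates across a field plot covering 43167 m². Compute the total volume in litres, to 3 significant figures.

207000 litres

Depth: 0.48 cm × 10 = 4.8 mm.
1 mm over 1 m² is 1 L, so volume = 4.8 × 43167 = 207201.6 L ≈ 207000 L.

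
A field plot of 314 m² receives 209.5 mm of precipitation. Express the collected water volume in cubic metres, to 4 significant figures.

1 mm over 1 m² is 1 L, so volume = 209.5 × 314 = 65783 L = 65.78 m³.

65.78 cubic metres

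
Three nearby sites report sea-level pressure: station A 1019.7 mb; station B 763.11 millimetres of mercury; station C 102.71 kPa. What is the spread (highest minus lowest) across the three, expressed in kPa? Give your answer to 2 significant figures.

station A: 1019.7 mb = 101.9700 kPa.
station B: 763.11 mmHg = 101.7396 kPa.
Spread: 102.7100 − 101.7396 = 0.97 kPa.

0.97 kPa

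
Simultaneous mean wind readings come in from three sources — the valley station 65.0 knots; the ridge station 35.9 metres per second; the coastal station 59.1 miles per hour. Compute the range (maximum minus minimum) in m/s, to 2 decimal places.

9.48 m/s

the valley station: 65.0 kt = 33.4389 m/s.
the coastal station: 59.1 mph = 26.4201 m/s.
Spread: 35.9000 − 26.4201 = 9.48 m/s.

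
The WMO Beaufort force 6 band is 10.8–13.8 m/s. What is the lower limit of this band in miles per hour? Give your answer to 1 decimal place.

24.2 mph

10.8–13.8 m/s × 2.237 = 24.2–30.9 mph.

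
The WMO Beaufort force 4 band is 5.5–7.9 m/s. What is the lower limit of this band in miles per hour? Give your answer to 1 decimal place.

5.5–7.9 m/s × 2.237 = 12.3–17.7 mph.

12.3 mph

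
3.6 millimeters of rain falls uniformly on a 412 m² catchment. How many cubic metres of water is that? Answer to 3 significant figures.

1.48 cubic metres

1 mm over 1 m² is 1 L, so volume = 3.6 × 412 = 1483.2 L = 1.48 m³.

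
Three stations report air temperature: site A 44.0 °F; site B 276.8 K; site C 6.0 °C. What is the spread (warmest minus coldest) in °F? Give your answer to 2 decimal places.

site A: 44.0 °F = 6.667 °C.
site B: 276.8 K = 3.650 °C.
Spread: 6.667 − 3.650 = 3.017 °C = 5.43 °F.

5.43 °F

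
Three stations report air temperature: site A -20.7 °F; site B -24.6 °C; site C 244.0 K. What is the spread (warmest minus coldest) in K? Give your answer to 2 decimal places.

4.68 K

site A: -20.7 °F = -29.278 °C.
site C: 244.0 K = -29.150 °C.
Spread: (-24.600) − (-29.278) = 4.678 °C.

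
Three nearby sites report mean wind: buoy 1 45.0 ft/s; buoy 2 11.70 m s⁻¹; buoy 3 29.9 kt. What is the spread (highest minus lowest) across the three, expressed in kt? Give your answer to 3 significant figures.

7.16 kt

buoy 1: 45.0 ft/s = 26.6618 kt.
buoy 2: 11.70 m/s = 22.7430 kt.
Spread: 29.9000 − 22.7430 = 7.16 kt.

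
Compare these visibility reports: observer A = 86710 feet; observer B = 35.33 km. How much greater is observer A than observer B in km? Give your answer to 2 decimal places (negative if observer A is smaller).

observer A: 86710 ft = 26.4292 km.
Difference: 26.4292 − 35.3300 = -8.90 km.

-8.90 km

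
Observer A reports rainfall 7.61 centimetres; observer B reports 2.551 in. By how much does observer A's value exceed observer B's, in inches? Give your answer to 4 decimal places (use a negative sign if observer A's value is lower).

0.4451 in

observer A: 7.61 cm = 2.996063 in.
Difference: 2.996063 − 2.551000 = 0.4451 in.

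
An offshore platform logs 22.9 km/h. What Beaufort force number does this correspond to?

22.9 km/h = 6.4 m/s, which is Beaufort 4 (moderate breeze, 5.5–7.9 m/s).

Beaufort force 4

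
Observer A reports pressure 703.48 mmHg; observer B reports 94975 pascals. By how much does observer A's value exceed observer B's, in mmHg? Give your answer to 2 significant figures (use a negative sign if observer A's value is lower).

observer B: 94975 Pa = 712.371 mmHg.
Difference: 703.480 − 712.371 = -8.9 mmHg.

-8.9 mmHg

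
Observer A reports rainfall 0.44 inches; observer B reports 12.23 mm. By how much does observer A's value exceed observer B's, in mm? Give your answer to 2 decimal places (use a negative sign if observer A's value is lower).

observer A: 0.44 in = 11.1760 mm.
Difference: 11.1760 − 12.2300 = -1.05 mm.

-1.05 mm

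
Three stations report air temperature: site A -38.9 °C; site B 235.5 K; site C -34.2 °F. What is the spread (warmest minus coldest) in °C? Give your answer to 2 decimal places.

2.12 °C

site B: 235.5 K = -37.650 °C.
site C: -34.2 °F = -36.778 °C.
Spread: (-36.778) − (-38.900) = 2.122 °C.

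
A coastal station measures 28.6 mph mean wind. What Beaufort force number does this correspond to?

Beaufort force 6

28.6 mph = 12.8 m/s, which is Beaufort 6 (strong breeze, 10.8–13.8 m/s).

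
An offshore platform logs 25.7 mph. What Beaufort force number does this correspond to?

Beaufort force 6

25.7 mph = 11.5 m/s, which is Beaufort 6 (strong breeze, 10.8–13.8 m/s).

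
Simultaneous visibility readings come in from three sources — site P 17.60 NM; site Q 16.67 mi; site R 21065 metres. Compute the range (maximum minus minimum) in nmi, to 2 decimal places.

6.23 nmi

site Q: 16.67 SM = 14.4858 nmi.
site R: 21065 m = 11.3742 nmi.
Spread: 17.6000 − 11.3742 = 6.23 nmi.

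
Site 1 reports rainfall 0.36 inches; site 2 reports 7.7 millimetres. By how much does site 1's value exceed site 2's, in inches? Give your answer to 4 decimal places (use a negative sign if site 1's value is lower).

0.0569 in

site 2: 7.7 mm = 0.3031496 in.
Difference: 0.3600000 − 0.3031496 = 0.0569 in.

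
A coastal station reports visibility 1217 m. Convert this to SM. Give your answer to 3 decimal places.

1 m = 0.000621371 SM, so 1217 × 0.000621371 = 0.756 SM.

0.756 SM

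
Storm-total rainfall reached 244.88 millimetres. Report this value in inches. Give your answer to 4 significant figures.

9.641 in

1 mm = 0.0393701 in, so 244.88 × 0.0393701 = 9.641 in.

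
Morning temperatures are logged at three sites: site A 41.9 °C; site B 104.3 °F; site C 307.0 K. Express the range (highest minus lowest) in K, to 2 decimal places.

site B: 104.3 °F = 40.167 °C.
site C: 307.0 K = 33.850 °C.
Spread: 41.900 − 33.850 = 8.050 °C.

8.05 K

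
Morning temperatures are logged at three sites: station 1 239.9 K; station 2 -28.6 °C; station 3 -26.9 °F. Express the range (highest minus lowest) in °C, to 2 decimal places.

station 1: 239.9 K = -33.250 °C.
station 3: -26.9 °F = -32.722 °C.
Spread: (-28.600) − (-33.250) = 4.650 °C.

4.65 °C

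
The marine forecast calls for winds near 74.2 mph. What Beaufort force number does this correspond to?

74.2 mph = 33.2 m/s, which is Beaufort 12 (hurricane force, ≥32.7 m/s).

Beaufort force 12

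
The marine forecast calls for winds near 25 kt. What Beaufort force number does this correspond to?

Beaufort force 6

25 kt lies in the Beaufort 6 band (strong breeze, 22–27 kt).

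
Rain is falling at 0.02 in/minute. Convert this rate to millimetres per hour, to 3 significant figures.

0.02 in/minute × 25.4 mm/in × 60 minute/hour = 30.5 mm/hour.

30.5 mm/hour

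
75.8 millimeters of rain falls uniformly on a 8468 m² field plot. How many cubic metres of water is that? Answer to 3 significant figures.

642 cubic metres

1 mm over 1 m² is 1 L, so volume = 75.8 × 8468 = 641874.4 L = 642 m³.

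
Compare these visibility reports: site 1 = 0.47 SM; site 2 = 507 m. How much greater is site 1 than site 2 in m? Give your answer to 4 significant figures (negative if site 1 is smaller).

249.4 m

site 1: 0.47 SM = 756.392 m.
Difference: 756.392 − 507.000 = 249.4 m.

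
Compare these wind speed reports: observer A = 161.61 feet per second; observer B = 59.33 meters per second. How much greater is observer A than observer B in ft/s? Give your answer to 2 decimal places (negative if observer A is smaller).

-33.04 ft/s

observer B: 59.33 m/s = 194.6522 ft/s.
Difference: 161.6100 − 194.6522 = -33.04 ft/s.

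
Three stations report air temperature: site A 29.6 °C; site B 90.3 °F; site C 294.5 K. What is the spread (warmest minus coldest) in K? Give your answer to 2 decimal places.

11.04 K

site B: 90.3 °F = 32.389 °C.
site C: 294.5 K = 21.350 °C.
Spread: 32.389 − 21.350 = 11.039 °C.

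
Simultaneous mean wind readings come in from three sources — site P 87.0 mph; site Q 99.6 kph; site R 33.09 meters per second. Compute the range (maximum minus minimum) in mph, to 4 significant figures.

site Q: 99.6 km/h = 61.8886 mph.
site R: 33.09 m/s = 74.0202 mph.
Spread: 87.0000 − 61.8886 = 25.11 mph.

25.11 mph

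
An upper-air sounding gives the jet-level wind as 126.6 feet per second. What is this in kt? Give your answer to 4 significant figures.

1 ft/s = 0.592484 kt, so 126.6 × 0.592484 = 75.01 kt.

75.01 kt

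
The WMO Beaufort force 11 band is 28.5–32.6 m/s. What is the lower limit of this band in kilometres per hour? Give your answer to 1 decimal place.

102.6 km/h

28.5–32.6 m/s × 3.6 = 102.6–117.4 km/h.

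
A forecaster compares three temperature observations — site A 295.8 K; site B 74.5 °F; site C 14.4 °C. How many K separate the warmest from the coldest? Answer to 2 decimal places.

site A: 295.8 K = 22.650 °C.
site B: 74.5 °F = 23.611 °C.
Spread: 23.611 − 14.400 = 9.211 °C.

9.21 K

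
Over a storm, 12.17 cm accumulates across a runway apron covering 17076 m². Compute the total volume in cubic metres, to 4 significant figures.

Depth: 12.17 cm × 10 = 121.7 mm.
1 mm over 1 m² is 1 L, so volume = 121.7 × 17076 = 2078149.2 L = 2078 m³.

2078 cubic metres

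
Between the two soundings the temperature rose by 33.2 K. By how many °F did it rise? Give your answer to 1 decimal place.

59.8 °F

For a temperature change the 32° offset cancels: Δ°F = 33.2 × 1.8 = 59.8 °F.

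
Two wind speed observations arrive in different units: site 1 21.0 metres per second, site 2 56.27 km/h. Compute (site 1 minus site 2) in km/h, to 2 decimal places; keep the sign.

site 1: 21.0 m/s = 75.6000 km/h.
Difference: 75.6000 − 56.2700 = 19.33 km/h.

19.33 km/h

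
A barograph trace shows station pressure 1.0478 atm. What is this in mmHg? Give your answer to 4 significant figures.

1 atm = 760 mmHg, so 1.0478 × 760 = 796.3 mmHg.

796.3 mmHg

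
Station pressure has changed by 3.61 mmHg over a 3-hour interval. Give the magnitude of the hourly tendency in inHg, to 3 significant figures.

3.61 mmHg / 3 h × 0.0393701 inHg/mmHg = 0.0474 inHg/h.

0.0474 inHg per hour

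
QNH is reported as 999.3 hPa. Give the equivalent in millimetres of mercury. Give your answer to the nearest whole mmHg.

1 hPa = 0.750062 mmHg, so 999.3 × 0.750062 = 750 mmHg.

750 mmHg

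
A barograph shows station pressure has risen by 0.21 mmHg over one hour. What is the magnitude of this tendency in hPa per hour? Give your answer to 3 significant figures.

0.280 hPa per hour

0.21 mmHg / 1 h × 1.33322 hPa/mmHg = 0.280 hPa/h.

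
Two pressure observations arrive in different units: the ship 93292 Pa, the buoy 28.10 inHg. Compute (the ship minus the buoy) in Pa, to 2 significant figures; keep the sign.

-1900 Pa

the buoy: 28.10 inHg = 95157.53 Pa.
Difference: 93292.00 − 95157.53 = -1900 Pa.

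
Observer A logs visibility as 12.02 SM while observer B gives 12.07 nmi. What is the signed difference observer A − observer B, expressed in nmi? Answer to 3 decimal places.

observer A: 12.02 SM = 10.44509 nmi.
Difference: 10.44509 − 12.07000 = -1.625 nmi.

-1.625 nmi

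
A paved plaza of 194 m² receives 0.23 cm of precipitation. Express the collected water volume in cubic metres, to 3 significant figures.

0.446 cubic metres

Depth: 0.23 cm × 10 = 2.3 mm.
1 mm over 1 m² is 1 L, so volume = 2.3 × 194 = 446.2 L = 0.446 m³.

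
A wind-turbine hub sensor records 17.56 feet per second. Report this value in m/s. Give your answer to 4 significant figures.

1 ft/s = 0.3048 m/s, so 17.56 × 0.3048 = 5.352 m/s.

5.352 m/s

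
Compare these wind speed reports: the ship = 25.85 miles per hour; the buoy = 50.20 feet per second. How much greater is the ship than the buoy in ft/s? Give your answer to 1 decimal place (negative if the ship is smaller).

the ship: 25.85 mph = 37.913 ft/s.
Difference: 37.913 − 50.200 = -12.3 ft/s.

-12.3 ft/s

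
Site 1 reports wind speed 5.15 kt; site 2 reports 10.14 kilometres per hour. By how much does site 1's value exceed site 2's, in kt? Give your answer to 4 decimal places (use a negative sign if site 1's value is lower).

site 2: 10.14 km/h = 5.475162 kt.
Difference: 5.150000 − 5.475162 = -0.3252 kt.

-0.3252 kt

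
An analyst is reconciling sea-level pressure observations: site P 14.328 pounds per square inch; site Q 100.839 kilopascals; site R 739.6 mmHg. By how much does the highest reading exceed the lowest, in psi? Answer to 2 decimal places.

site Q: 100.839 kPa = 14.6255 psi.
site R: 739.6 mmHg = 14.3015 psi.
Spread: 14.6255 − 14.3015 = 0.32 psi.

0.32 psi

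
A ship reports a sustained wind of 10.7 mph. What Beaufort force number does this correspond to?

10.7 mph = 4.8 m/s, which is Beaufort 3 (gentle breeze, 3.4–5.4 m/s).

Beaufort force 3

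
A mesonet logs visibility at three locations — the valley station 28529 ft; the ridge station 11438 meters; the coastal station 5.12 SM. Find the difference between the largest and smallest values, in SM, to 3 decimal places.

1.987 SM

the valley station: 28529 ft = 5.40322 SM.
the ridge station: 11438 m = 7.10724 SM.
Spread: 7.10724 − 5.12000 = 1.987 SM.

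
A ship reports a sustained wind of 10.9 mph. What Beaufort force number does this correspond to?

10.9 mph = 4.9 m/s, which is Beaufort 3 (gentle breeze, 3.4–5.4 m/s).

Beaufort force 3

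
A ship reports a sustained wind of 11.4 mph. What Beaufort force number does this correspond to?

11.4 mph = 5.1 m/s, which is Beaufort 3 (gentle breeze, 3.4–5.4 m/s).

Beaufort force 3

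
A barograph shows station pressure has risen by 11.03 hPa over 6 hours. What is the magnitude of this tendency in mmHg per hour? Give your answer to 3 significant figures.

11.03 hPa / 6 h × 0.750062 mmHg/hPa = 1.38 mmHg/h.

1.38 mmHg per hour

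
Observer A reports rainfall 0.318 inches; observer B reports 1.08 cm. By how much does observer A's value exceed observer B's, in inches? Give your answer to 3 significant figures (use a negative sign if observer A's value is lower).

-0.107 in

observer B: 1.08 cm = 0.42520 in.
Difference: 0.31800 − 0.42520 = -0.107 in.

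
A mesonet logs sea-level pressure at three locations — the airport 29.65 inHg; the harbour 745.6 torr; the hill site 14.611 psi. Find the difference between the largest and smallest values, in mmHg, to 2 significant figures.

10 mmHg

the airport: 29.65 inHg = 753.11 mmHg.
the hill site: 14.611 psi = 755.61 mmHg.
Spread: 755.61 − 745.60 = 10 mmHg.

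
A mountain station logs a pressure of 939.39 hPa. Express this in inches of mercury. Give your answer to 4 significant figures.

27.74 inHg

1 hPa = 0.02953 inHg, so 939.39 × 0.02953 = 27.74 inHg.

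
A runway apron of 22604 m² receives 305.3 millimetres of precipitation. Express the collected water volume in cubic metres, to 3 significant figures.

1 mm over 1 m² is 1 L, so volume = 305.3 × 22604 = 6901001.2 L = 6900 m³.

6900 cubic metres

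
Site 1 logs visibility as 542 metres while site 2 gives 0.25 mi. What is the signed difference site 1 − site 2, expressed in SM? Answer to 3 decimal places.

site 1: 542 m = 0.33678 SM.
Difference: 0.33678 − 0.25000 = 0.087 SM.

0.087 SM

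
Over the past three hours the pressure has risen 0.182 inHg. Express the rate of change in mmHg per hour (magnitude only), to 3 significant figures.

1.54 mmHg per hour

0.182 inHg / 3 h × 25.4 mmHg/inHg = 1.54 mmHg/h.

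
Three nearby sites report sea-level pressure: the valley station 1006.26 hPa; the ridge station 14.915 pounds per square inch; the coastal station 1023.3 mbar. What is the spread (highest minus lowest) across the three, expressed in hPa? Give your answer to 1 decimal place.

the ridge station: 14.915 psi = 1028.353 hPa.
the coastal station: 1023.3 mb = 1023.300 hPa.
Spread: 1028.353 − 1006.260 = 22.1 hPa.

22.1 hPa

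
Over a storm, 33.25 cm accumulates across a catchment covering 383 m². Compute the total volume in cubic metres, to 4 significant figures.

127.3 cubic metres

Depth: 33.25 cm × 10 = 332.5 mm.
1 mm over 1 m² is 1 L, so volume = 332.5 × 383 = 127347.5 L = 127.3 m³.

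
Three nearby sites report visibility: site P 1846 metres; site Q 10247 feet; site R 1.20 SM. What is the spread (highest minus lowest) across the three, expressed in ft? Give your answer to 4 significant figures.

4191 ft

site P: 1846 m = 6056.43 ft.
site R: 1.20 SM = 6336.00 ft.
Spread: 10247.00 − 6056.43 = 4191 ft.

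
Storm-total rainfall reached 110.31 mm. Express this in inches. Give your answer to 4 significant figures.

1 mm = 0.0393701 in, so 110.31 × 0.0393701 = 4.343 in.

4.343 in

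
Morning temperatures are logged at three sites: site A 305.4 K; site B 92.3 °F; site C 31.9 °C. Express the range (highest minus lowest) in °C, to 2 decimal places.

1.60 °C

site A: 305.4 K = 32.250 °C.
site B: 92.3 °F = 33.500 °C.
Spread: 33.500 − 31.900 = 1.600 °C.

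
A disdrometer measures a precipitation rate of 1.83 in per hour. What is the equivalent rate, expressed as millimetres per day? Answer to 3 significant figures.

1120 mm/day

1.83 in/hour × 25.4 mm/in × 24 hour/day = 1120 mm/day.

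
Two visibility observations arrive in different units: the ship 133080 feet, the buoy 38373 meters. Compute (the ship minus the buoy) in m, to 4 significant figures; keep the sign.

the ship: 133080 ft = 40562.78 m.
Difference: 40562.78 − 38373.00 = 2190 m.

2190 m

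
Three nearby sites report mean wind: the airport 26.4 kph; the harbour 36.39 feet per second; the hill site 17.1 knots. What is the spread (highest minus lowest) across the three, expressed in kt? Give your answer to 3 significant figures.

7.31 kt

the airport: 26.4 km/h = 14.2549 kt.
the harbour: 36.39 ft/s = 21.5605 kt.
Spread: 21.5605 − 14.2549 = 7.31 kt.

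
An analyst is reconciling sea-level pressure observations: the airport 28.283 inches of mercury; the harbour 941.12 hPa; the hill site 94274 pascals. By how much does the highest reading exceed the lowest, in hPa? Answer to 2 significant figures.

17 hPa

the airport: 28.283 inHg = 957.77 hPa.
the hill site: 94274 Pa = 942.74 hPa.
Spread: 957.77 − 941.12 = 17 hPa.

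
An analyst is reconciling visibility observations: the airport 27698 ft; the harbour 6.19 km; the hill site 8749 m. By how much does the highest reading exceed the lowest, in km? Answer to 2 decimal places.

2.56 km

the airport: 27698 ft = 8.4424 km.
the hill site: 8749 m = 8.7490 km.
Spread: 8.7490 − 6.1900 = 2.56 km.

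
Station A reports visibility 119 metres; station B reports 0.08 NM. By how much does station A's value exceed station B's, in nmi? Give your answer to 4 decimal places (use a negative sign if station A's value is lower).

station A: 119 m = 0.064255 nmi.
Difference: 0.064255 − 0.080000 = -0.0157 nmi.

-0.0157 nmi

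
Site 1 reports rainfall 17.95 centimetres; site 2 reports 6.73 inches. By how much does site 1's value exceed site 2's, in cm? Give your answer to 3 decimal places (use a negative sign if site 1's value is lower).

0.856 cm

site 2: 6.73 in = 17.09420 cm.
Difference: 17.95000 − 17.09420 = 0.856 cm.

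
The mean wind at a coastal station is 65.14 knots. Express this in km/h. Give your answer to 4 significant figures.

120.6 km/h

1 kt = 1.852 km/h, so 65.14 × 1.852 = 120.6 km/h.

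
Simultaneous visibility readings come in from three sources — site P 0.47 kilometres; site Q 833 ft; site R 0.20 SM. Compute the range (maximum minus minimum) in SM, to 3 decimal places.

0.134 SM

site P: 0.47 km = 0.29204 SM.
site Q: 833 ft = 0.15777 SM.
Spread: 0.29204 − 0.15777 = 0.134 SM.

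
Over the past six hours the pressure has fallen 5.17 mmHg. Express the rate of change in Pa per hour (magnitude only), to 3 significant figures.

5.17 mmHg / 6 h × 133.322 Pa/mmHg = 115 Pa/h.

115 Pa per hour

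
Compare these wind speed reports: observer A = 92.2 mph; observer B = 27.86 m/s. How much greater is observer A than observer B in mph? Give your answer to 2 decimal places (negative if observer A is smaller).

29.88 mph

observer B: 27.86 m/s = 62.3210 mph.
Difference: 92.2000 − 62.3210 = 29.88 mph.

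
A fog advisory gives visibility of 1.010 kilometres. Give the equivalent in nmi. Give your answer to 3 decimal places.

0.545 nmi

1 km = 0.539957 nmi, so 1.010 × 0.539957 = 0.545 nmi.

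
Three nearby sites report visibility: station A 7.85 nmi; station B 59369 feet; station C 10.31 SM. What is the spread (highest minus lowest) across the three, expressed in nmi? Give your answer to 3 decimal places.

station B: 59369 ft = 9.77088 nmi.
station C: 10.31 SM = 8.95915 nmi.
Spread: 9.77088 − 7.85000 = 1.921 nmi.

1.921 nmi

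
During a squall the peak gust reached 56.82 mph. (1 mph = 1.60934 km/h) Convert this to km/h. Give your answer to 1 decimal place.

1 mph = 1.60934 km/h, so 56.82 × 1.60934 = 91.4 km/h.

91.4 km/h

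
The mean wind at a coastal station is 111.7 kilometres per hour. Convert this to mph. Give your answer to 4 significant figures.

1 km/h = 0.621371 mph, so 111.7 × 0.621371 = 69.41 mph.

69.41 mph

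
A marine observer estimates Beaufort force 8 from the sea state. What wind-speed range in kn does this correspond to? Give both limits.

Beaufort 8 (gale) spans 34–40 knots.

34 to 40 kt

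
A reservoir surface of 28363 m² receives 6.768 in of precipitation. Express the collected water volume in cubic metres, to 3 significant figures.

Depth: 6.768 in × 25.4 = 171.9072 mm.
1 mm over 1 m² is 1 L, so volume = 171.9072 × 28363 = 4875803.9 L = 4880 m³.

4880 cubic metres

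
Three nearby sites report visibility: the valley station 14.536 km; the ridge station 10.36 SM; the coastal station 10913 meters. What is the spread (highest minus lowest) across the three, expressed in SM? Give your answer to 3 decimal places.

the valley station: 14.536 km = 9.03225 SM.
the coastal station: 10913 m = 6.78102 SM.
Spread: 10.36000 − 6.78102 = 3.579 SM.

3.579 SM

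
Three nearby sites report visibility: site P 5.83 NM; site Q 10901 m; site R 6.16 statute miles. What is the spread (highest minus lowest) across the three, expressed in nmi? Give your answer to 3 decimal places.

site Q: 10901 m = 5.88607 nmi.
site R: 6.16 SM = 5.35289 nmi.
Spread: 5.88607 − 5.35289 = 0.533 nmi.

0.533 nmi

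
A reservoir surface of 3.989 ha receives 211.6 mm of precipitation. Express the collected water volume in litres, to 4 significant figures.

Area: 3.989 ha = 39890 m².
1 mm over 1 m² is 1 L, so volume = 211.6 × 39890 = 8440724 L ≈ 8441000 L.

8441000 litres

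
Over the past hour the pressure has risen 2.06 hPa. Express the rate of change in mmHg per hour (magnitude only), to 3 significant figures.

1.55 mmHg per hour

2.06 hPa / 1 h × 0.750062 mmHg/hPa = 1.55 mmHg/h.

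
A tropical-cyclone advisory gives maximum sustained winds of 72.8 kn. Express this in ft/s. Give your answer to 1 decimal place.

122.9 ft/s

1 kt = 1.68781 ft/s, so 72.8 × 1.68781 = 122.9 ft/s.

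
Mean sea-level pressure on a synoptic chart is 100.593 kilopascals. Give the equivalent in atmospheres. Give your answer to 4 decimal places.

1 kPa = 0.00986923 atm, so 100.593 × 0.00986923 = 0.9928 atm.

0.9928 atm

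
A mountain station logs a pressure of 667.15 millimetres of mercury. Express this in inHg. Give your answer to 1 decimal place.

1 mmHg = 0.0393701 inHg, so 667.15 × 0.0393701 = 26.3 inHg.

26.3 inHg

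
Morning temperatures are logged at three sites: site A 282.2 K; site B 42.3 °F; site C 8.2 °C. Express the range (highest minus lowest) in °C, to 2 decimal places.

site A: 282.2 K = 9.050 °C.
site B: 42.3 °F = 5.722 °C.
Spread: 9.050 − 5.722 = 3.328 °C.

3.33 °C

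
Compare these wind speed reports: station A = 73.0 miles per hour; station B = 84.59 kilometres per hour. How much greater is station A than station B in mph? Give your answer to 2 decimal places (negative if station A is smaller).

20.44 mph

station B: 84.59 km/h = 52.5618 mph.
Difference: 73.0000 − 52.5618 = 20.44 mph.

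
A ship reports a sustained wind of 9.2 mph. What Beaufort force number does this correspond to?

Beaufort force 3

9.2 mph = 4.1 m/s, which is Beaufort 3 (gentle breeze, 3.4–5.4 m/s).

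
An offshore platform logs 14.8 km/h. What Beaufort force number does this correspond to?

Beaufort force 3

14.8 km/h = 4.1 m/s, which is Beaufort 3 (gentle breeze, 3.4–5.4 m/s).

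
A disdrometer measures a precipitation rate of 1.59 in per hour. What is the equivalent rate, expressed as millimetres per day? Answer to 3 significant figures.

1.59 in/hour × 25.4 mm/in × 24 hour/day = 969 mm/day.

969 mm/day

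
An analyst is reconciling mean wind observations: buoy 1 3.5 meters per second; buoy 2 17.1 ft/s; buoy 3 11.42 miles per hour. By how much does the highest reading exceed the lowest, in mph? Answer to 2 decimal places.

3.83 mph

buoy 1: 3.5 m/s = 7.8293 mph.
buoy 2: 17.1 ft/s = 11.6591 mph.
Spread: 11.6591 − 7.8293 = 3.83 mph.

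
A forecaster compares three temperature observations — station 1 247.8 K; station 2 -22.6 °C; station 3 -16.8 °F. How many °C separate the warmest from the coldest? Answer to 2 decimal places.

4.51 °C

station 1: 247.8 K = -25.350 °C.
station 3: -16.8 °F = -27.111 °C.
Spread: (-22.600) − (-27.111) = 4.511 °C.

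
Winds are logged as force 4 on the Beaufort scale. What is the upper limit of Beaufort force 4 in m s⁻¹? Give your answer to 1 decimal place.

Beaufort 4 (moderate breeze) spans 5.5–7.9 m/s.

7.9 m/s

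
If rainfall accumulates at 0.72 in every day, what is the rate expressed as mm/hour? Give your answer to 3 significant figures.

0.762 mm/hour

0.72 in/day × 25.4 mm/in × 0.0416667 day/hour = 0.762 mm/hour.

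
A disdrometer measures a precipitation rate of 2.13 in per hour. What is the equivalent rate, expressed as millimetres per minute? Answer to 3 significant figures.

0.902 mm/minute

2.13 in/hour × 25.4 mm/in × 0.0166667 hour/minute = 0.902 mm/minute.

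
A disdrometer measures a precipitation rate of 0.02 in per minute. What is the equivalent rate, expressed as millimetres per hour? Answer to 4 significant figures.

0.02 in/minute × 25.4 mm/in × 60 minute/hour = 30.48 mm/hour.

30.48 mm/hour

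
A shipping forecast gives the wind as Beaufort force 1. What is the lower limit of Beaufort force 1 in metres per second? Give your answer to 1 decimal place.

Beaufort 1 (light air) spans 0.3–1.5 m/s.

0.3 m/s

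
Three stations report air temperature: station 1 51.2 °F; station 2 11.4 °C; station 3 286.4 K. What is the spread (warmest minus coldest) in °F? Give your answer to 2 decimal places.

station 1: 51.2 °F = 10.667 °C.
station 3: 286.4 K = 13.250 °C.
Spread: 13.250 − 10.667 = 2.583 °C = 4.65 °F.

4.65 °F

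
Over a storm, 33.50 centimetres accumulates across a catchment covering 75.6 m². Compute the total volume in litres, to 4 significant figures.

Depth: 33.50 cm × 10 = 335 mm.
1 mm over 1 m² is 1 L, so volume = 335 × 75.6 = 25326 L ≈ 25330 L.

25330 litres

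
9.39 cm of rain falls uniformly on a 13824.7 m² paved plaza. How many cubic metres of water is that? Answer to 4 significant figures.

Depth: 9.39 cm × 10 = 93.9 mm.
1 mm over 1 m² is 1 L, so volume = 93.9 × 13824.7 = 1298139.3 L = 1298 m³.

1298 cubic metres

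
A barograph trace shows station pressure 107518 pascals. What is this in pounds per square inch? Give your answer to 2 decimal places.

15.59 psi

1 Pa = 0.000145038 psi, so 107518 × 0.000145038 = 15.59 psi.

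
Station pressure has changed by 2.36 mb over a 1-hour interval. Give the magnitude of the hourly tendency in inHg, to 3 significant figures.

0.0697 inHg per hour

2.36 mb / 1 h × 0.02953 inHg/mb = 0.0697 inHg/h.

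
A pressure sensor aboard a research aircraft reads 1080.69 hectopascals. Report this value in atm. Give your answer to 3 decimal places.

1 hPa = 0.000986923 atm, so 1080.69 × 0.000986923 = 1.067 atm.

1.067 atm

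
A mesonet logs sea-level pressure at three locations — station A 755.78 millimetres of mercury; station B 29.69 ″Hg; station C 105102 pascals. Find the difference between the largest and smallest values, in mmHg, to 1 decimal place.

station B: 29.69 inHg = 754.126 mmHg.
station C: 105102 Pa = 788.330 mmHg.
Spread: 788.330 − 754.126 = 34.2 mmHg.

34.2 mmHg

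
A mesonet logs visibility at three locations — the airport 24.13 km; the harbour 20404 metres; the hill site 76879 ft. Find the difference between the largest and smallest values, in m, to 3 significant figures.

the airport: 24.13 km = 24130.00 m.
the hill site: 76879 ft = 23432.72 m.
Spread: 24130.00 − 20404.00 = 3730 m.

3730 m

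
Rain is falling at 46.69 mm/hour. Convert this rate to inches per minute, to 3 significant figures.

0.0306 in/minute

46.69 mm/hour × 0.0393701 in/mm × 0.0166667 hour/minute = 0.0306 in/minute.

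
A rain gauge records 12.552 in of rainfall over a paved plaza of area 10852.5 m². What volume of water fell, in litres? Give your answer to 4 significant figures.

Depth: 12.552 in × 25.4 = 318.8208 mm.
1 mm over 1 m² is 1 L, so volume = 318.8208 × 10852.5 = 3460002.7 L ≈ 3460000 L.

3460000 litres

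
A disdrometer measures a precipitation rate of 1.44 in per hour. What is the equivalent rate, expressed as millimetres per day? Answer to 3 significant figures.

1.44 in/hour × 25.4 mm/in × 24 hour/day = 878 mm/day.

878 mm/day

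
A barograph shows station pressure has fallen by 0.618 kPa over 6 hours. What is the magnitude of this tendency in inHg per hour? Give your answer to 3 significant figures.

0.0304 inHg per hour

0.618 kPa / 6 h × 0.2953 inHg/kPa = 0.0304 inHg/h.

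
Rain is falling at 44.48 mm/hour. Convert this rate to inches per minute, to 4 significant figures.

0.02919 in/minute

44.48 mm/hour × 0.0393701 in/mm × 0.0166667 hour/minute = 0.02919 in/minute.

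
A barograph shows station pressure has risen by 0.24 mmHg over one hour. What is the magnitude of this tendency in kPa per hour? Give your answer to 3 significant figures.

0.0320 kPa per hour

0.24 mmHg / 1 h × 0.133322 kPa/mmHg = 0.0320 kPa/h.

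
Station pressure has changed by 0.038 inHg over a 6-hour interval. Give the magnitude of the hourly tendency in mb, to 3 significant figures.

0.038 inHg / 6 h × 33.8639 mb/inHg = 0.214 mb/h.

0.214 mb per hour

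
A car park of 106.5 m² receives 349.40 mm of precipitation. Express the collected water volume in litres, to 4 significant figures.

37210 litres

1 mm over 1 m² is 1 L, so volume = 349.4 × 106.5 = 37211.1 L ≈ 37210 L.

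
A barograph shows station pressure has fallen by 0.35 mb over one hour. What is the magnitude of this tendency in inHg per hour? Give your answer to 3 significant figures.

0.35 mb / 1 h × 0.02953 inHg/mb = 0.0103 inHg/h.

0.0103 inHg per hour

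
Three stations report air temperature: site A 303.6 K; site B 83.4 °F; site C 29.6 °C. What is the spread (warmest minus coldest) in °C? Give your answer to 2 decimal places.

site A: 303.6 K = 30.450 °C.
site B: 83.4 °F = 28.556 °C.
Spread: 30.450 − 28.556 = 1.894 °C.

1.89 °C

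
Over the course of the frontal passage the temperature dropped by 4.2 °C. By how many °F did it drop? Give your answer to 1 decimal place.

7.6 °F

Converting a difference, only the 9/5 scale factor applies: Δ°F = 4.2 × 1.8 = 7.6 °F.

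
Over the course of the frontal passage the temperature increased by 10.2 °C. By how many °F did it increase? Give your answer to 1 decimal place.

A change of 1 °C equals a change of 1.8 °F: Δ°F = 10.2 × 1.8 = 18.4 °F.

18.4 °F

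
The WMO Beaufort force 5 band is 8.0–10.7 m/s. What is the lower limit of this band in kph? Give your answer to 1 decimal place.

8.0–10.7 m/s × 3.6 = 28.8–38.5 km/h.

28.8 km/h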